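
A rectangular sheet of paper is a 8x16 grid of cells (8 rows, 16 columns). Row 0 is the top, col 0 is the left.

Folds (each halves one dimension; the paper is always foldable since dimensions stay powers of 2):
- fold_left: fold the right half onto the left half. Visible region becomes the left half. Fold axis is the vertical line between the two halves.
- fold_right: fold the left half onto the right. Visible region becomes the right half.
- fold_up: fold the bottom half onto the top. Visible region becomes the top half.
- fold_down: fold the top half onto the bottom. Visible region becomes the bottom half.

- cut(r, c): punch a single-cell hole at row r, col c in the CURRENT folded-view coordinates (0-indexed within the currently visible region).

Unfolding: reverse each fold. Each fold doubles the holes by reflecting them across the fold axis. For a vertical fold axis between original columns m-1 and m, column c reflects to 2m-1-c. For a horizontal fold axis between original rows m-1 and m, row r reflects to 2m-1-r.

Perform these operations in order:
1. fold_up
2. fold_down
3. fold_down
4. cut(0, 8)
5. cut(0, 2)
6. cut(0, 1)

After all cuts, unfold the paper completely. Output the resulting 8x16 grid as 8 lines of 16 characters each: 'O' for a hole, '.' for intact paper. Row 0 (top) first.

Answer: .OO.....O.......
.OO.....O.......
.OO.....O.......
.OO.....O.......
.OO.....O.......
.OO.....O.......
.OO.....O.......
.OO.....O.......

Derivation:
Op 1 fold_up: fold axis h@4; visible region now rows[0,4) x cols[0,16) = 4x16
Op 2 fold_down: fold axis h@2; visible region now rows[2,4) x cols[0,16) = 2x16
Op 3 fold_down: fold axis h@3; visible region now rows[3,4) x cols[0,16) = 1x16
Op 4 cut(0, 8): punch at orig (3,8); cuts so far [(3, 8)]; region rows[3,4) x cols[0,16) = 1x16
Op 5 cut(0, 2): punch at orig (3,2); cuts so far [(3, 2), (3, 8)]; region rows[3,4) x cols[0,16) = 1x16
Op 6 cut(0, 1): punch at orig (3,1); cuts so far [(3, 1), (3, 2), (3, 8)]; region rows[3,4) x cols[0,16) = 1x16
Unfold 1 (reflect across h@3): 6 holes -> [(2, 1), (2, 2), (2, 8), (3, 1), (3, 2), (3, 8)]
Unfold 2 (reflect across h@2): 12 holes -> [(0, 1), (0, 2), (0, 8), (1, 1), (1, 2), (1, 8), (2, 1), (2, 2), (2, 8), (3, 1), (3, 2), (3, 8)]
Unfold 3 (reflect across h@4): 24 holes -> [(0, 1), (0, 2), (0, 8), (1, 1), (1, 2), (1, 8), (2, 1), (2, 2), (2, 8), (3, 1), (3, 2), (3, 8), (4, 1), (4, 2), (4, 8), (5, 1), (5, 2), (5, 8), (6, 1), (6, 2), (6, 8), (7, 1), (7, 2), (7, 8)]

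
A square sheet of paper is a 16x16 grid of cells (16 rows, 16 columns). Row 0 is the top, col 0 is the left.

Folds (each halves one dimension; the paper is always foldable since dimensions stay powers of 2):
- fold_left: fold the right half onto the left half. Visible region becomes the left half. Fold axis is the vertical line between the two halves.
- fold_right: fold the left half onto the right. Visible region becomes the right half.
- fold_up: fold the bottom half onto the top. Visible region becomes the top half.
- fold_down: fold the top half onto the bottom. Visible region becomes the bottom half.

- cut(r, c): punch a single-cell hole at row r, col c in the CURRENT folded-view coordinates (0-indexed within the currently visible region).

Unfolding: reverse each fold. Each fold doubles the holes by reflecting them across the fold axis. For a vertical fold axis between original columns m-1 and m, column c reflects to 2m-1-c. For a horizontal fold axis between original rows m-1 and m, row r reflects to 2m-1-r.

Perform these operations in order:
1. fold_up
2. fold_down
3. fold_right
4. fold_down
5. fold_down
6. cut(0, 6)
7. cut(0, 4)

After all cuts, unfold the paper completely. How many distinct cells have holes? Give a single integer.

Answer: 64

Derivation:
Op 1 fold_up: fold axis h@8; visible region now rows[0,8) x cols[0,16) = 8x16
Op 2 fold_down: fold axis h@4; visible region now rows[4,8) x cols[0,16) = 4x16
Op 3 fold_right: fold axis v@8; visible region now rows[4,8) x cols[8,16) = 4x8
Op 4 fold_down: fold axis h@6; visible region now rows[6,8) x cols[8,16) = 2x8
Op 5 fold_down: fold axis h@7; visible region now rows[7,8) x cols[8,16) = 1x8
Op 6 cut(0, 6): punch at orig (7,14); cuts so far [(7, 14)]; region rows[7,8) x cols[8,16) = 1x8
Op 7 cut(0, 4): punch at orig (7,12); cuts so far [(7, 12), (7, 14)]; region rows[7,8) x cols[8,16) = 1x8
Unfold 1 (reflect across h@7): 4 holes -> [(6, 12), (6, 14), (7, 12), (7, 14)]
Unfold 2 (reflect across h@6): 8 holes -> [(4, 12), (4, 14), (5, 12), (5, 14), (6, 12), (6, 14), (7, 12), (7, 14)]
Unfold 3 (reflect across v@8): 16 holes -> [(4, 1), (4, 3), (4, 12), (4, 14), (5, 1), (5, 3), (5, 12), (5, 14), (6, 1), (6, 3), (6, 12), (6, 14), (7, 1), (7, 3), (7, 12), (7, 14)]
Unfold 4 (reflect across h@4): 32 holes -> [(0, 1), (0, 3), (0, 12), (0, 14), (1, 1), (1, 3), (1, 12), (1, 14), (2, 1), (2, 3), (2, 12), (2, 14), (3, 1), (3, 3), (3, 12), (3, 14), (4, 1), (4, 3), (4, 12), (4, 14), (5, 1), (5, 3), (5, 12), (5, 14), (6, 1), (6, 3), (6, 12), (6, 14), (7, 1), (7, 3), (7, 12), (7, 14)]
Unfold 5 (reflect across h@8): 64 holes -> [(0, 1), (0, 3), (0, 12), (0, 14), (1, 1), (1, 3), (1, 12), (1, 14), (2, 1), (2, 3), (2, 12), (2, 14), (3, 1), (3, 3), (3, 12), (3, 14), (4, 1), (4, 3), (4, 12), (4, 14), (5, 1), (5, 3), (5, 12), (5, 14), (6, 1), (6, 3), (6, 12), (6, 14), (7, 1), (7, 3), (7, 12), (7, 14), (8, 1), (8, 3), (8, 12), (8, 14), (9, 1), (9, 3), (9, 12), (9, 14), (10, 1), (10, 3), (10, 12), (10, 14), (11, 1), (11, 3), (11, 12), (11, 14), (12, 1), (12, 3), (12, 12), (12, 14), (13, 1), (13, 3), (13, 12), (13, 14), (14, 1), (14, 3), (14, 12), (14, 14), (15, 1), (15, 3), (15, 12), (15, 14)]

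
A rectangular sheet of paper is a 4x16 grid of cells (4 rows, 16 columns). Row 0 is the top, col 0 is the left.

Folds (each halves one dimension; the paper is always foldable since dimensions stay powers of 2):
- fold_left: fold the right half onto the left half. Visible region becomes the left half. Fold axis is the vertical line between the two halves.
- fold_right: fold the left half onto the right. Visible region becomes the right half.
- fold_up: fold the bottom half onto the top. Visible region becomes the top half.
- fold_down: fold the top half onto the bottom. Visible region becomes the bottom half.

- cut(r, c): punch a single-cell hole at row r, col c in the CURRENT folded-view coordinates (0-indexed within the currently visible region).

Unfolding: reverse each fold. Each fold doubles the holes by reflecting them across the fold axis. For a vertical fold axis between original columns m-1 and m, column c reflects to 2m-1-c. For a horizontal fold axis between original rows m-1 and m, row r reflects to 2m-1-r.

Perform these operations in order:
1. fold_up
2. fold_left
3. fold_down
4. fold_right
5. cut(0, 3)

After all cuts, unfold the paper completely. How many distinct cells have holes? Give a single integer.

Answer: 16

Derivation:
Op 1 fold_up: fold axis h@2; visible region now rows[0,2) x cols[0,16) = 2x16
Op 2 fold_left: fold axis v@8; visible region now rows[0,2) x cols[0,8) = 2x8
Op 3 fold_down: fold axis h@1; visible region now rows[1,2) x cols[0,8) = 1x8
Op 4 fold_right: fold axis v@4; visible region now rows[1,2) x cols[4,8) = 1x4
Op 5 cut(0, 3): punch at orig (1,7); cuts so far [(1, 7)]; region rows[1,2) x cols[4,8) = 1x4
Unfold 1 (reflect across v@4): 2 holes -> [(1, 0), (1, 7)]
Unfold 2 (reflect across h@1): 4 holes -> [(0, 0), (0, 7), (1, 0), (1, 7)]
Unfold 3 (reflect across v@8): 8 holes -> [(0, 0), (0, 7), (0, 8), (0, 15), (1, 0), (1, 7), (1, 8), (1, 15)]
Unfold 4 (reflect across h@2): 16 holes -> [(0, 0), (0, 7), (0, 8), (0, 15), (1, 0), (1, 7), (1, 8), (1, 15), (2, 0), (2, 7), (2, 8), (2, 15), (3, 0), (3, 7), (3, 8), (3, 15)]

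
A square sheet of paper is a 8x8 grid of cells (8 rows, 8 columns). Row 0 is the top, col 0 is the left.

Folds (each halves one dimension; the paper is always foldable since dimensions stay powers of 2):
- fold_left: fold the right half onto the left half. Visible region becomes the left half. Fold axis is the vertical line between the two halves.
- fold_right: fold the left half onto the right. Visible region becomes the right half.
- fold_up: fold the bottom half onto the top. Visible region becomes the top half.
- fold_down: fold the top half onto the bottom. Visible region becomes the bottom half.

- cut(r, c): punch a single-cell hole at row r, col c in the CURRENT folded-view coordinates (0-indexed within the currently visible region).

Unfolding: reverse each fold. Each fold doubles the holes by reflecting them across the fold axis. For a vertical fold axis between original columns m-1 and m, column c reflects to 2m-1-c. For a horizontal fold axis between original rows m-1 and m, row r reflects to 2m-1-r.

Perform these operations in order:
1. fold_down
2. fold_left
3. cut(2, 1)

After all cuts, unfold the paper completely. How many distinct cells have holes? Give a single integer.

Answer: 4

Derivation:
Op 1 fold_down: fold axis h@4; visible region now rows[4,8) x cols[0,8) = 4x8
Op 2 fold_left: fold axis v@4; visible region now rows[4,8) x cols[0,4) = 4x4
Op 3 cut(2, 1): punch at orig (6,1); cuts so far [(6, 1)]; region rows[4,8) x cols[0,4) = 4x4
Unfold 1 (reflect across v@4): 2 holes -> [(6, 1), (6, 6)]
Unfold 2 (reflect across h@4): 4 holes -> [(1, 1), (1, 6), (6, 1), (6, 6)]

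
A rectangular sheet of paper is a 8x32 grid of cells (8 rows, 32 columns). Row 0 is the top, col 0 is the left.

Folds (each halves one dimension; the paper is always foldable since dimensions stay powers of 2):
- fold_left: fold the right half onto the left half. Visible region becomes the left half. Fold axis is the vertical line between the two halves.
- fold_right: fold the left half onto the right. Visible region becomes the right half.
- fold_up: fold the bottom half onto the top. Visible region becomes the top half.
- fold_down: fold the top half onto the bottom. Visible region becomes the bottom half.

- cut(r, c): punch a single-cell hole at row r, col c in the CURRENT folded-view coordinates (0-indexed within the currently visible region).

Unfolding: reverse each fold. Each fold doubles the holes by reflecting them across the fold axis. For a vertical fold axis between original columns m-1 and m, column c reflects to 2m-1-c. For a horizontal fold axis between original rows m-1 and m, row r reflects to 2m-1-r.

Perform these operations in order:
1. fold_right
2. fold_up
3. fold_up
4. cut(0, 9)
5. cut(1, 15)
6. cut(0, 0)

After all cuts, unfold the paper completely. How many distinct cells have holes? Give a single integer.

Answer: 24

Derivation:
Op 1 fold_right: fold axis v@16; visible region now rows[0,8) x cols[16,32) = 8x16
Op 2 fold_up: fold axis h@4; visible region now rows[0,4) x cols[16,32) = 4x16
Op 3 fold_up: fold axis h@2; visible region now rows[0,2) x cols[16,32) = 2x16
Op 4 cut(0, 9): punch at orig (0,25); cuts so far [(0, 25)]; region rows[0,2) x cols[16,32) = 2x16
Op 5 cut(1, 15): punch at orig (1,31); cuts so far [(0, 25), (1, 31)]; region rows[0,2) x cols[16,32) = 2x16
Op 6 cut(0, 0): punch at orig (0,16); cuts so far [(0, 16), (0, 25), (1, 31)]; region rows[0,2) x cols[16,32) = 2x16
Unfold 1 (reflect across h@2): 6 holes -> [(0, 16), (0, 25), (1, 31), (2, 31), (3, 16), (3, 25)]
Unfold 2 (reflect across h@4): 12 holes -> [(0, 16), (0, 25), (1, 31), (2, 31), (3, 16), (3, 25), (4, 16), (4, 25), (5, 31), (6, 31), (7, 16), (7, 25)]
Unfold 3 (reflect across v@16): 24 holes -> [(0, 6), (0, 15), (0, 16), (0, 25), (1, 0), (1, 31), (2, 0), (2, 31), (3, 6), (3, 15), (3, 16), (3, 25), (4, 6), (4, 15), (4, 16), (4, 25), (5, 0), (5, 31), (6, 0), (6, 31), (7, 6), (7, 15), (7, 16), (7, 25)]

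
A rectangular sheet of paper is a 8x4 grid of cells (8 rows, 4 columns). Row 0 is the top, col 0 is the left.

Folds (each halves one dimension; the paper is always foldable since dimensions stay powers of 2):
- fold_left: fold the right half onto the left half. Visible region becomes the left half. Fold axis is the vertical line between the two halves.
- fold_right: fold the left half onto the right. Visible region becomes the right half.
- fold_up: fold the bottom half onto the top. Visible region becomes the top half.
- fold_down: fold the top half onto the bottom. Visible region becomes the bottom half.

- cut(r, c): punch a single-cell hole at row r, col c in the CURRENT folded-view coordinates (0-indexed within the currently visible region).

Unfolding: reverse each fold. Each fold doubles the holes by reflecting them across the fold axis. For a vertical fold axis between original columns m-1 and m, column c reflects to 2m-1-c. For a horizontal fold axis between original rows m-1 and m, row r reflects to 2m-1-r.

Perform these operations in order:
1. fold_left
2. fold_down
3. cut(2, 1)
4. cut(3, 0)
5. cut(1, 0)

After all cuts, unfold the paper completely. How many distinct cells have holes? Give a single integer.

Answer: 12

Derivation:
Op 1 fold_left: fold axis v@2; visible region now rows[0,8) x cols[0,2) = 8x2
Op 2 fold_down: fold axis h@4; visible region now rows[4,8) x cols[0,2) = 4x2
Op 3 cut(2, 1): punch at orig (6,1); cuts so far [(6, 1)]; region rows[4,8) x cols[0,2) = 4x2
Op 4 cut(3, 0): punch at orig (7,0); cuts so far [(6, 1), (7, 0)]; region rows[4,8) x cols[0,2) = 4x2
Op 5 cut(1, 0): punch at orig (5,0); cuts so far [(5, 0), (6, 1), (7, 0)]; region rows[4,8) x cols[0,2) = 4x2
Unfold 1 (reflect across h@4): 6 holes -> [(0, 0), (1, 1), (2, 0), (5, 0), (6, 1), (7, 0)]
Unfold 2 (reflect across v@2): 12 holes -> [(0, 0), (0, 3), (1, 1), (1, 2), (2, 0), (2, 3), (5, 0), (5, 3), (6, 1), (6, 2), (7, 0), (7, 3)]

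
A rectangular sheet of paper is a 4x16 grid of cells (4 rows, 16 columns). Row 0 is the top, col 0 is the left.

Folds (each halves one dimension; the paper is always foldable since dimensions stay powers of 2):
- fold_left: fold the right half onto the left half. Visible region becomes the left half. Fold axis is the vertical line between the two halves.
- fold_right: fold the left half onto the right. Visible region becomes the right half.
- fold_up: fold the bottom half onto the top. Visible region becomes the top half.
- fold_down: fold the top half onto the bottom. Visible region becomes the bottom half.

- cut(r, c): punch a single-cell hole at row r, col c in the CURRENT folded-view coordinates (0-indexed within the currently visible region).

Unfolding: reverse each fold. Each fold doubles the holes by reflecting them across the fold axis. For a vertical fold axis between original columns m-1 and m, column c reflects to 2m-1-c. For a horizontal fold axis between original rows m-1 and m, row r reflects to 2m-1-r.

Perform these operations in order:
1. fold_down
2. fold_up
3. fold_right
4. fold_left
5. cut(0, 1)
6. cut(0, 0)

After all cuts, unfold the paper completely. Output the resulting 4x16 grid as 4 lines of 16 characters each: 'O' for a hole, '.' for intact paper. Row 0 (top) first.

Op 1 fold_down: fold axis h@2; visible region now rows[2,4) x cols[0,16) = 2x16
Op 2 fold_up: fold axis h@3; visible region now rows[2,3) x cols[0,16) = 1x16
Op 3 fold_right: fold axis v@8; visible region now rows[2,3) x cols[8,16) = 1x8
Op 4 fold_left: fold axis v@12; visible region now rows[2,3) x cols[8,12) = 1x4
Op 5 cut(0, 1): punch at orig (2,9); cuts so far [(2, 9)]; region rows[2,3) x cols[8,12) = 1x4
Op 6 cut(0, 0): punch at orig (2,8); cuts so far [(2, 8), (2, 9)]; region rows[2,3) x cols[8,12) = 1x4
Unfold 1 (reflect across v@12): 4 holes -> [(2, 8), (2, 9), (2, 14), (2, 15)]
Unfold 2 (reflect across v@8): 8 holes -> [(2, 0), (2, 1), (2, 6), (2, 7), (2, 8), (2, 9), (2, 14), (2, 15)]
Unfold 3 (reflect across h@3): 16 holes -> [(2, 0), (2, 1), (2, 6), (2, 7), (2, 8), (2, 9), (2, 14), (2, 15), (3, 0), (3, 1), (3, 6), (3, 7), (3, 8), (3, 9), (3, 14), (3, 15)]
Unfold 4 (reflect across h@2): 32 holes -> [(0, 0), (0, 1), (0, 6), (0, 7), (0, 8), (0, 9), (0, 14), (0, 15), (1, 0), (1, 1), (1, 6), (1, 7), (1, 8), (1, 9), (1, 14), (1, 15), (2, 0), (2, 1), (2, 6), (2, 7), (2, 8), (2, 9), (2, 14), (2, 15), (3, 0), (3, 1), (3, 6), (3, 7), (3, 8), (3, 9), (3, 14), (3, 15)]

Answer: OO....OOOO....OO
OO....OOOO....OO
OO....OOOO....OO
OO....OOOO....OO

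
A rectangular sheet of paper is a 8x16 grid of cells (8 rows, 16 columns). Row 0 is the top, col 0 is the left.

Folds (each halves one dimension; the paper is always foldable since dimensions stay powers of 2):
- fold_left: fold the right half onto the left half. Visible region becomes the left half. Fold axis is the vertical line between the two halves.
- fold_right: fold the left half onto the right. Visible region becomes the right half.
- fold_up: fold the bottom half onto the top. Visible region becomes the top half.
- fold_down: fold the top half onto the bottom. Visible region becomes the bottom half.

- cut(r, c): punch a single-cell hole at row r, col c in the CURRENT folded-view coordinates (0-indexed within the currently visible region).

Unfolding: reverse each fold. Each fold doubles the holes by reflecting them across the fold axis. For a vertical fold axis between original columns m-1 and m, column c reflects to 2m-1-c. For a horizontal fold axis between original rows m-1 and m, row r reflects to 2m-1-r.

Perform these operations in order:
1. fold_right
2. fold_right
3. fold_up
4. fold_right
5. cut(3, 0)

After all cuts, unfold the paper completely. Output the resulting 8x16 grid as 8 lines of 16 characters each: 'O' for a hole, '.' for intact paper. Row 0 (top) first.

Op 1 fold_right: fold axis v@8; visible region now rows[0,8) x cols[8,16) = 8x8
Op 2 fold_right: fold axis v@12; visible region now rows[0,8) x cols[12,16) = 8x4
Op 3 fold_up: fold axis h@4; visible region now rows[0,4) x cols[12,16) = 4x4
Op 4 fold_right: fold axis v@14; visible region now rows[0,4) x cols[14,16) = 4x2
Op 5 cut(3, 0): punch at orig (3,14); cuts so far [(3, 14)]; region rows[0,4) x cols[14,16) = 4x2
Unfold 1 (reflect across v@14): 2 holes -> [(3, 13), (3, 14)]
Unfold 2 (reflect across h@4): 4 holes -> [(3, 13), (3, 14), (4, 13), (4, 14)]
Unfold 3 (reflect across v@12): 8 holes -> [(3, 9), (3, 10), (3, 13), (3, 14), (4, 9), (4, 10), (4, 13), (4, 14)]
Unfold 4 (reflect across v@8): 16 holes -> [(3, 1), (3, 2), (3, 5), (3, 6), (3, 9), (3, 10), (3, 13), (3, 14), (4, 1), (4, 2), (4, 5), (4, 6), (4, 9), (4, 10), (4, 13), (4, 14)]

Answer: ................
................
................
.OO..OO..OO..OO.
.OO..OO..OO..OO.
................
................
................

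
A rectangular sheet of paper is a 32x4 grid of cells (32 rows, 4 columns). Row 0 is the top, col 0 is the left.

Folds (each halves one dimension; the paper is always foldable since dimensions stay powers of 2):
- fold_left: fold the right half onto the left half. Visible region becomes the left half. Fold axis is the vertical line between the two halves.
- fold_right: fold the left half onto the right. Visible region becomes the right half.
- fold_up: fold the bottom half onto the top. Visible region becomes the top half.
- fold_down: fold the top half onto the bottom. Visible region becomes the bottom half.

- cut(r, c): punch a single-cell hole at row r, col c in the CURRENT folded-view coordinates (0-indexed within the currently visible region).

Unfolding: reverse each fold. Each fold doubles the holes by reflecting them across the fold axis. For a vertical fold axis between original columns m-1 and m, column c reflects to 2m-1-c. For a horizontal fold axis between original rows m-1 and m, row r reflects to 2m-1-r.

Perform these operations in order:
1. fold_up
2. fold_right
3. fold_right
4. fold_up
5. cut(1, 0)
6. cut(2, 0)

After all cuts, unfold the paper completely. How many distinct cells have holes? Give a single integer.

Op 1 fold_up: fold axis h@16; visible region now rows[0,16) x cols[0,4) = 16x4
Op 2 fold_right: fold axis v@2; visible region now rows[0,16) x cols[2,4) = 16x2
Op 3 fold_right: fold axis v@3; visible region now rows[0,16) x cols[3,4) = 16x1
Op 4 fold_up: fold axis h@8; visible region now rows[0,8) x cols[3,4) = 8x1
Op 5 cut(1, 0): punch at orig (1,3); cuts so far [(1, 3)]; region rows[0,8) x cols[3,4) = 8x1
Op 6 cut(2, 0): punch at orig (2,3); cuts so far [(1, 3), (2, 3)]; region rows[0,8) x cols[3,4) = 8x1
Unfold 1 (reflect across h@8): 4 holes -> [(1, 3), (2, 3), (13, 3), (14, 3)]
Unfold 2 (reflect across v@3): 8 holes -> [(1, 2), (1, 3), (2, 2), (2, 3), (13, 2), (13, 3), (14, 2), (14, 3)]
Unfold 3 (reflect across v@2): 16 holes -> [(1, 0), (1, 1), (1, 2), (1, 3), (2, 0), (2, 1), (2, 2), (2, 3), (13, 0), (13, 1), (13, 2), (13, 3), (14, 0), (14, 1), (14, 2), (14, 3)]
Unfold 4 (reflect across h@16): 32 holes -> [(1, 0), (1, 1), (1, 2), (1, 3), (2, 0), (2, 1), (2, 2), (2, 3), (13, 0), (13, 1), (13, 2), (13, 3), (14, 0), (14, 1), (14, 2), (14, 3), (17, 0), (17, 1), (17, 2), (17, 3), (18, 0), (18, 1), (18, 2), (18, 3), (29, 0), (29, 1), (29, 2), (29, 3), (30, 0), (30, 1), (30, 2), (30, 3)]

Answer: 32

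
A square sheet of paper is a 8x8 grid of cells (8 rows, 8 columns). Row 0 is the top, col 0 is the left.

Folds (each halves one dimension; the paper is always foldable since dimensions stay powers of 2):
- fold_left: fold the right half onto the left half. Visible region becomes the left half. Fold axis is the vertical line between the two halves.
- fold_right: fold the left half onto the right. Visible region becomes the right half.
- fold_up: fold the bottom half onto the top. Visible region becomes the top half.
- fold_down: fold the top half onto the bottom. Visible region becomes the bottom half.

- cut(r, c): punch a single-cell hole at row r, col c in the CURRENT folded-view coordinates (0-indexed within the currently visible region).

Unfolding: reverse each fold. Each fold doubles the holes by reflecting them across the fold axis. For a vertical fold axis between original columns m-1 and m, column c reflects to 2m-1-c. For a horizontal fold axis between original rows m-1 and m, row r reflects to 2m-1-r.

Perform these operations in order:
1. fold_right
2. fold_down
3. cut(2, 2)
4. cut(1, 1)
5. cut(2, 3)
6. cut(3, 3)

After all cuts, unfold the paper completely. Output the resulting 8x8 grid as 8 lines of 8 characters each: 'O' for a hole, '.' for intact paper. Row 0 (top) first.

Op 1 fold_right: fold axis v@4; visible region now rows[0,8) x cols[4,8) = 8x4
Op 2 fold_down: fold axis h@4; visible region now rows[4,8) x cols[4,8) = 4x4
Op 3 cut(2, 2): punch at orig (6,6); cuts so far [(6, 6)]; region rows[4,8) x cols[4,8) = 4x4
Op 4 cut(1, 1): punch at orig (5,5); cuts so far [(5, 5), (6, 6)]; region rows[4,8) x cols[4,8) = 4x4
Op 5 cut(2, 3): punch at orig (6,7); cuts so far [(5, 5), (6, 6), (6, 7)]; region rows[4,8) x cols[4,8) = 4x4
Op 6 cut(3, 3): punch at orig (7,7); cuts so far [(5, 5), (6, 6), (6, 7), (7, 7)]; region rows[4,8) x cols[4,8) = 4x4
Unfold 1 (reflect across h@4): 8 holes -> [(0, 7), (1, 6), (1, 7), (2, 5), (5, 5), (6, 6), (6, 7), (7, 7)]
Unfold 2 (reflect across v@4): 16 holes -> [(0, 0), (0, 7), (1, 0), (1, 1), (1, 6), (1, 7), (2, 2), (2, 5), (5, 2), (5, 5), (6, 0), (6, 1), (6, 6), (6, 7), (7, 0), (7, 7)]

Answer: O......O
OO....OO
..O..O..
........
........
..O..O..
OO....OO
O......O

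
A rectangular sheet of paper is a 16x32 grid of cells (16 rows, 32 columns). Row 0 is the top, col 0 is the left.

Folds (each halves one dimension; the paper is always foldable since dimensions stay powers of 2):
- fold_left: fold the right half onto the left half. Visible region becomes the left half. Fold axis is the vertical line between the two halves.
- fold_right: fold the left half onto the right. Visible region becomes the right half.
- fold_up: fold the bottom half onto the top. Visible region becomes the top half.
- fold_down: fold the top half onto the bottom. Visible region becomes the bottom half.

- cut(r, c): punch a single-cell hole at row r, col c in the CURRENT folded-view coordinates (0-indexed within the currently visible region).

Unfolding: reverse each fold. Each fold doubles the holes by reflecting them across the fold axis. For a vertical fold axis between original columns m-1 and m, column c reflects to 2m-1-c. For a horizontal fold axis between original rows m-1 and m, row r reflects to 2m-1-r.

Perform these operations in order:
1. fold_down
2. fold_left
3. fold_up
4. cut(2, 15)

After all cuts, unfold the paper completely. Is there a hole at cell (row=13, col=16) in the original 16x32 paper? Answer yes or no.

Op 1 fold_down: fold axis h@8; visible region now rows[8,16) x cols[0,32) = 8x32
Op 2 fold_left: fold axis v@16; visible region now rows[8,16) x cols[0,16) = 8x16
Op 3 fold_up: fold axis h@12; visible region now rows[8,12) x cols[0,16) = 4x16
Op 4 cut(2, 15): punch at orig (10,15); cuts so far [(10, 15)]; region rows[8,12) x cols[0,16) = 4x16
Unfold 1 (reflect across h@12): 2 holes -> [(10, 15), (13, 15)]
Unfold 2 (reflect across v@16): 4 holes -> [(10, 15), (10, 16), (13, 15), (13, 16)]
Unfold 3 (reflect across h@8): 8 holes -> [(2, 15), (2, 16), (5, 15), (5, 16), (10, 15), (10, 16), (13, 15), (13, 16)]
Holes: [(2, 15), (2, 16), (5, 15), (5, 16), (10, 15), (10, 16), (13, 15), (13, 16)]

Answer: yes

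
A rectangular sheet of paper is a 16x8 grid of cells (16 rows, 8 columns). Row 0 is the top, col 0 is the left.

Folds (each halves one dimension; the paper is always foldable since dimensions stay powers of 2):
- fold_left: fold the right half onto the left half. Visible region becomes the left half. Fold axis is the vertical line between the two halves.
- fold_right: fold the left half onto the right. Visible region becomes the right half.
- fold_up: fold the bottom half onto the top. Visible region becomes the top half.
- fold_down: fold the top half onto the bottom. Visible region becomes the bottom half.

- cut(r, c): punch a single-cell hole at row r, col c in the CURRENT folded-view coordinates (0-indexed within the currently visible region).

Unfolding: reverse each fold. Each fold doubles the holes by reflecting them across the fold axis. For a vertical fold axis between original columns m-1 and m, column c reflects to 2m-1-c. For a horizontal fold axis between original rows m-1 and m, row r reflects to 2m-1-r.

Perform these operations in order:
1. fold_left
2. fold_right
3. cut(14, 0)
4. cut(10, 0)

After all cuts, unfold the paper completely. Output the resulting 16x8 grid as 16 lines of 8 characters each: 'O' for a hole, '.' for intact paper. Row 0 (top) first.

Op 1 fold_left: fold axis v@4; visible region now rows[0,16) x cols[0,4) = 16x4
Op 2 fold_right: fold axis v@2; visible region now rows[0,16) x cols[2,4) = 16x2
Op 3 cut(14, 0): punch at orig (14,2); cuts so far [(14, 2)]; region rows[0,16) x cols[2,4) = 16x2
Op 4 cut(10, 0): punch at orig (10,2); cuts so far [(10, 2), (14, 2)]; region rows[0,16) x cols[2,4) = 16x2
Unfold 1 (reflect across v@2): 4 holes -> [(10, 1), (10, 2), (14, 1), (14, 2)]
Unfold 2 (reflect across v@4): 8 holes -> [(10, 1), (10, 2), (10, 5), (10, 6), (14, 1), (14, 2), (14, 5), (14, 6)]

Answer: ........
........
........
........
........
........
........
........
........
........
.OO..OO.
........
........
........
.OO..OO.
........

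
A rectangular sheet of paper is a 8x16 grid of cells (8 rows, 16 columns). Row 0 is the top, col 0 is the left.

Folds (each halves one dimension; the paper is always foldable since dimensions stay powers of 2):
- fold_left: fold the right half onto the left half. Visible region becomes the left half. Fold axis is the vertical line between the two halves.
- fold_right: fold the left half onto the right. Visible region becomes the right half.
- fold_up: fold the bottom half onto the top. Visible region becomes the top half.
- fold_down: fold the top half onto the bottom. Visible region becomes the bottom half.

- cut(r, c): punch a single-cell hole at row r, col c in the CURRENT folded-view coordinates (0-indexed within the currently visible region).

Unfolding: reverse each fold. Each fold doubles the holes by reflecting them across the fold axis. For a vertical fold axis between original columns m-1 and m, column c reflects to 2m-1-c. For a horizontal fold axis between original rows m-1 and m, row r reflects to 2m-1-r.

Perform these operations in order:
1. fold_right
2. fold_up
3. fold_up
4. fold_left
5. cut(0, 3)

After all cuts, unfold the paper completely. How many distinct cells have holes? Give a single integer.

Op 1 fold_right: fold axis v@8; visible region now rows[0,8) x cols[8,16) = 8x8
Op 2 fold_up: fold axis h@4; visible region now rows[0,4) x cols[8,16) = 4x8
Op 3 fold_up: fold axis h@2; visible region now rows[0,2) x cols[8,16) = 2x8
Op 4 fold_left: fold axis v@12; visible region now rows[0,2) x cols[8,12) = 2x4
Op 5 cut(0, 3): punch at orig (0,11); cuts so far [(0, 11)]; region rows[0,2) x cols[8,12) = 2x4
Unfold 1 (reflect across v@12): 2 holes -> [(0, 11), (0, 12)]
Unfold 2 (reflect across h@2): 4 holes -> [(0, 11), (0, 12), (3, 11), (3, 12)]
Unfold 3 (reflect across h@4): 8 holes -> [(0, 11), (0, 12), (3, 11), (3, 12), (4, 11), (4, 12), (7, 11), (7, 12)]
Unfold 4 (reflect across v@8): 16 holes -> [(0, 3), (0, 4), (0, 11), (0, 12), (3, 3), (3, 4), (3, 11), (3, 12), (4, 3), (4, 4), (4, 11), (4, 12), (7, 3), (7, 4), (7, 11), (7, 12)]

Answer: 16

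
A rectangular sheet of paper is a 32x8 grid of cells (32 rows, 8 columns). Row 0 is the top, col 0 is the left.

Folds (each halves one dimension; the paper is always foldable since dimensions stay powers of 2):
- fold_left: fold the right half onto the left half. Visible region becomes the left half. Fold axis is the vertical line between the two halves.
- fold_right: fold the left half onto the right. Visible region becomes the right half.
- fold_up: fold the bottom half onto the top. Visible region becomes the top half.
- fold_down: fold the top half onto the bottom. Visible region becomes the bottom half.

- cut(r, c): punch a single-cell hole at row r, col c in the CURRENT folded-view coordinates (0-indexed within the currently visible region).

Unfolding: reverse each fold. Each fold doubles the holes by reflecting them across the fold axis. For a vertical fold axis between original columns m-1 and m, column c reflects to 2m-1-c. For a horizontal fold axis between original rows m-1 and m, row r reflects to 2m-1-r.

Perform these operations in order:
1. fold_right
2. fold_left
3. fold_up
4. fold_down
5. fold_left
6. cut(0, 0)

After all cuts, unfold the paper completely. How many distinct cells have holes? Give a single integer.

Op 1 fold_right: fold axis v@4; visible region now rows[0,32) x cols[4,8) = 32x4
Op 2 fold_left: fold axis v@6; visible region now rows[0,32) x cols[4,6) = 32x2
Op 3 fold_up: fold axis h@16; visible region now rows[0,16) x cols[4,6) = 16x2
Op 4 fold_down: fold axis h@8; visible region now rows[8,16) x cols[4,6) = 8x2
Op 5 fold_left: fold axis v@5; visible region now rows[8,16) x cols[4,5) = 8x1
Op 6 cut(0, 0): punch at orig (8,4); cuts so far [(8, 4)]; region rows[8,16) x cols[4,5) = 8x1
Unfold 1 (reflect across v@5): 2 holes -> [(8, 4), (8, 5)]
Unfold 2 (reflect across h@8): 4 holes -> [(7, 4), (7, 5), (8, 4), (8, 5)]
Unfold 3 (reflect across h@16): 8 holes -> [(7, 4), (7, 5), (8, 4), (8, 5), (23, 4), (23, 5), (24, 4), (24, 5)]
Unfold 4 (reflect across v@6): 16 holes -> [(7, 4), (7, 5), (7, 6), (7, 7), (8, 4), (8, 5), (8, 6), (8, 7), (23, 4), (23, 5), (23, 6), (23, 7), (24, 4), (24, 5), (24, 6), (24, 7)]
Unfold 5 (reflect across v@4): 32 holes -> [(7, 0), (7, 1), (7, 2), (7, 3), (7, 4), (7, 5), (7, 6), (7, 7), (8, 0), (8, 1), (8, 2), (8, 3), (8, 4), (8, 5), (8, 6), (8, 7), (23, 0), (23, 1), (23, 2), (23, 3), (23, 4), (23, 5), (23, 6), (23, 7), (24, 0), (24, 1), (24, 2), (24, 3), (24, 4), (24, 5), (24, 6), (24, 7)]

Answer: 32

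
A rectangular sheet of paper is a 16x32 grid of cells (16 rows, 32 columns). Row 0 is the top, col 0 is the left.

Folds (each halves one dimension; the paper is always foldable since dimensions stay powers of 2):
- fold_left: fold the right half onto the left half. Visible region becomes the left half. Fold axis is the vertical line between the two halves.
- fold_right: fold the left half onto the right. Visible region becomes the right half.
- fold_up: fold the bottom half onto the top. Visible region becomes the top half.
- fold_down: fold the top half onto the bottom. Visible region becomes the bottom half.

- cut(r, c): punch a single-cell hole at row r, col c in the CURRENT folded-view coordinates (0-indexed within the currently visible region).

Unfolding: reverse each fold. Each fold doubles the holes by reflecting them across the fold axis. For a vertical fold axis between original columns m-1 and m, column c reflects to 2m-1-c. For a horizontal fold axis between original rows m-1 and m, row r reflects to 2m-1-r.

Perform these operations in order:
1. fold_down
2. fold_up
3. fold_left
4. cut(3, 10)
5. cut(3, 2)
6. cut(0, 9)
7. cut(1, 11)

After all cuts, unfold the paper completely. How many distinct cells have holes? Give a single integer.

Answer: 32

Derivation:
Op 1 fold_down: fold axis h@8; visible region now rows[8,16) x cols[0,32) = 8x32
Op 2 fold_up: fold axis h@12; visible region now rows[8,12) x cols[0,32) = 4x32
Op 3 fold_left: fold axis v@16; visible region now rows[8,12) x cols[0,16) = 4x16
Op 4 cut(3, 10): punch at orig (11,10); cuts so far [(11, 10)]; region rows[8,12) x cols[0,16) = 4x16
Op 5 cut(3, 2): punch at orig (11,2); cuts so far [(11, 2), (11, 10)]; region rows[8,12) x cols[0,16) = 4x16
Op 6 cut(0, 9): punch at orig (8,9); cuts so far [(8, 9), (11, 2), (11, 10)]; region rows[8,12) x cols[0,16) = 4x16
Op 7 cut(1, 11): punch at orig (9,11); cuts so far [(8, 9), (9, 11), (11, 2), (11, 10)]; region rows[8,12) x cols[0,16) = 4x16
Unfold 1 (reflect across v@16): 8 holes -> [(8, 9), (8, 22), (9, 11), (9, 20), (11, 2), (11, 10), (11, 21), (11, 29)]
Unfold 2 (reflect across h@12): 16 holes -> [(8, 9), (8, 22), (9, 11), (9, 20), (11, 2), (11, 10), (11, 21), (11, 29), (12, 2), (12, 10), (12, 21), (12, 29), (14, 11), (14, 20), (15, 9), (15, 22)]
Unfold 3 (reflect across h@8): 32 holes -> [(0, 9), (0, 22), (1, 11), (1, 20), (3, 2), (3, 10), (3, 21), (3, 29), (4, 2), (4, 10), (4, 21), (4, 29), (6, 11), (6, 20), (7, 9), (7, 22), (8, 9), (8, 22), (9, 11), (9, 20), (11, 2), (11, 10), (11, 21), (11, 29), (12, 2), (12, 10), (12, 21), (12, 29), (14, 11), (14, 20), (15, 9), (15, 22)]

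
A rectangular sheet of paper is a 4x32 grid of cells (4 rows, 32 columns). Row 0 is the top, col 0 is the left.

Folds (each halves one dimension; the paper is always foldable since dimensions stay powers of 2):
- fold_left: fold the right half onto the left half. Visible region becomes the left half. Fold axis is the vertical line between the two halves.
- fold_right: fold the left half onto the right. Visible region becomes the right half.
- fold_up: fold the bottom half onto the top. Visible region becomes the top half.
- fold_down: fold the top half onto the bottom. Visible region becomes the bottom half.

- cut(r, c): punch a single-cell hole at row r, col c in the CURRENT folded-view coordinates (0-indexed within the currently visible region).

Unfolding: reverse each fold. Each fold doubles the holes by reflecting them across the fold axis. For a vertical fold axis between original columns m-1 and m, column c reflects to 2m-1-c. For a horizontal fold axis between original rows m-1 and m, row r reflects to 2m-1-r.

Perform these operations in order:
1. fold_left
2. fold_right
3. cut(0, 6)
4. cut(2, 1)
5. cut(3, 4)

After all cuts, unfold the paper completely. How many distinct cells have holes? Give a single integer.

Op 1 fold_left: fold axis v@16; visible region now rows[0,4) x cols[0,16) = 4x16
Op 2 fold_right: fold axis v@8; visible region now rows[0,4) x cols[8,16) = 4x8
Op 3 cut(0, 6): punch at orig (0,14); cuts so far [(0, 14)]; region rows[0,4) x cols[8,16) = 4x8
Op 4 cut(2, 1): punch at orig (2,9); cuts so far [(0, 14), (2, 9)]; region rows[0,4) x cols[8,16) = 4x8
Op 5 cut(3, 4): punch at orig (3,12); cuts so far [(0, 14), (2, 9), (3, 12)]; region rows[0,4) x cols[8,16) = 4x8
Unfold 1 (reflect across v@8): 6 holes -> [(0, 1), (0, 14), (2, 6), (2, 9), (3, 3), (3, 12)]
Unfold 2 (reflect across v@16): 12 holes -> [(0, 1), (0, 14), (0, 17), (0, 30), (2, 6), (2, 9), (2, 22), (2, 25), (3, 3), (3, 12), (3, 19), (3, 28)]

Answer: 12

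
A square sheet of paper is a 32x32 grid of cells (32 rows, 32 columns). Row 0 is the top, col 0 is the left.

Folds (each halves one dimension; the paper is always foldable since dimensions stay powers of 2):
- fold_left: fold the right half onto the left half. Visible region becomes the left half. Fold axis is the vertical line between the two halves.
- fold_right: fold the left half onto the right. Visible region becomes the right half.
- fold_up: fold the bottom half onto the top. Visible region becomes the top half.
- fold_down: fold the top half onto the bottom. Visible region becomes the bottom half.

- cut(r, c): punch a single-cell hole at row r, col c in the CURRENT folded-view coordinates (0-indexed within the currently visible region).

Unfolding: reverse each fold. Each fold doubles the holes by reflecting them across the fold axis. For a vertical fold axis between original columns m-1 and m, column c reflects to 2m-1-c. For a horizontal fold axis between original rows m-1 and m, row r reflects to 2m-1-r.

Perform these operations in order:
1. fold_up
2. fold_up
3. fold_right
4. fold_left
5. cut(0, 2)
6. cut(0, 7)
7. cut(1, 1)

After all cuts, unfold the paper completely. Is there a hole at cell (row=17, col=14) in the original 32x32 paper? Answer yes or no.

Answer: yes

Derivation:
Op 1 fold_up: fold axis h@16; visible region now rows[0,16) x cols[0,32) = 16x32
Op 2 fold_up: fold axis h@8; visible region now rows[0,8) x cols[0,32) = 8x32
Op 3 fold_right: fold axis v@16; visible region now rows[0,8) x cols[16,32) = 8x16
Op 4 fold_left: fold axis v@24; visible region now rows[0,8) x cols[16,24) = 8x8
Op 5 cut(0, 2): punch at orig (0,18); cuts so far [(0, 18)]; region rows[0,8) x cols[16,24) = 8x8
Op 6 cut(0, 7): punch at orig (0,23); cuts so far [(0, 18), (0, 23)]; region rows[0,8) x cols[16,24) = 8x8
Op 7 cut(1, 1): punch at orig (1,17); cuts so far [(0, 18), (0, 23), (1, 17)]; region rows[0,8) x cols[16,24) = 8x8
Unfold 1 (reflect across v@24): 6 holes -> [(0, 18), (0, 23), (0, 24), (0, 29), (1, 17), (1, 30)]
Unfold 2 (reflect across v@16): 12 holes -> [(0, 2), (0, 7), (0, 8), (0, 13), (0, 18), (0, 23), (0, 24), (0, 29), (1, 1), (1, 14), (1, 17), (1, 30)]
Unfold 3 (reflect across h@8): 24 holes -> [(0, 2), (0, 7), (0, 8), (0, 13), (0, 18), (0, 23), (0, 24), (0, 29), (1, 1), (1, 14), (1, 17), (1, 30), (14, 1), (14, 14), (14, 17), (14, 30), (15, 2), (15, 7), (15, 8), (15, 13), (15, 18), (15, 23), (15, 24), (15, 29)]
Unfold 4 (reflect across h@16): 48 holes -> [(0, 2), (0, 7), (0, 8), (0, 13), (0, 18), (0, 23), (0, 24), (0, 29), (1, 1), (1, 14), (1, 17), (1, 30), (14, 1), (14, 14), (14, 17), (14, 30), (15, 2), (15, 7), (15, 8), (15, 13), (15, 18), (15, 23), (15, 24), (15, 29), (16, 2), (16, 7), (16, 8), (16, 13), (16, 18), (16, 23), (16, 24), (16, 29), (17, 1), (17, 14), (17, 17), (17, 30), (30, 1), (30, 14), (30, 17), (30, 30), (31, 2), (31, 7), (31, 8), (31, 13), (31, 18), (31, 23), (31, 24), (31, 29)]
Holes: [(0, 2), (0, 7), (0, 8), (0, 13), (0, 18), (0, 23), (0, 24), (0, 29), (1, 1), (1, 14), (1, 17), (1, 30), (14, 1), (14, 14), (14, 17), (14, 30), (15, 2), (15, 7), (15, 8), (15, 13), (15, 18), (15, 23), (15, 24), (15, 29), (16, 2), (16, 7), (16, 8), (16, 13), (16, 18), (16, 23), (16, 24), (16, 29), (17, 1), (17, 14), (17, 17), (17, 30), (30, 1), (30, 14), (30, 17), (30, 30), (31, 2), (31, 7), (31, 8), (31, 13), (31, 18), (31, 23), (31, 24), (31, 29)]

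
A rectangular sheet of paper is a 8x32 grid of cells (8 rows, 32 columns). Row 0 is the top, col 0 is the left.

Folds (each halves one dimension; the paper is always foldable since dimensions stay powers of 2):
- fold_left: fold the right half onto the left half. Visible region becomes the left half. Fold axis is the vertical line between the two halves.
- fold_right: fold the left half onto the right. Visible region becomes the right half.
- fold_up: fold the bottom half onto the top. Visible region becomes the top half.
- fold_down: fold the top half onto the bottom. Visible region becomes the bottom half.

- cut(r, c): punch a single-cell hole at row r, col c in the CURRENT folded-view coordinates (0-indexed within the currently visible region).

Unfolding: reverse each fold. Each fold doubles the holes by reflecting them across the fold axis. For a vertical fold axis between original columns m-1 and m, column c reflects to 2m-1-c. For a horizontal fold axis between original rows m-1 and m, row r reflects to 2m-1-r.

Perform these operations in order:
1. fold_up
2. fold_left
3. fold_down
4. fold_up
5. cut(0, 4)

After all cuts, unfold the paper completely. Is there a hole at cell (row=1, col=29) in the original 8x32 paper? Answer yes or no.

Op 1 fold_up: fold axis h@4; visible region now rows[0,4) x cols[0,32) = 4x32
Op 2 fold_left: fold axis v@16; visible region now rows[0,4) x cols[0,16) = 4x16
Op 3 fold_down: fold axis h@2; visible region now rows[2,4) x cols[0,16) = 2x16
Op 4 fold_up: fold axis h@3; visible region now rows[2,3) x cols[0,16) = 1x16
Op 5 cut(0, 4): punch at orig (2,4); cuts so far [(2, 4)]; region rows[2,3) x cols[0,16) = 1x16
Unfold 1 (reflect across h@3): 2 holes -> [(2, 4), (3, 4)]
Unfold 2 (reflect across h@2): 4 holes -> [(0, 4), (1, 4), (2, 4), (3, 4)]
Unfold 3 (reflect across v@16): 8 holes -> [(0, 4), (0, 27), (1, 4), (1, 27), (2, 4), (2, 27), (3, 4), (3, 27)]
Unfold 4 (reflect across h@4): 16 holes -> [(0, 4), (0, 27), (1, 4), (1, 27), (2, 4), (2, 27), (3, 4), (3, 27), (4, 4), (4, 27), (5, 4), (5, 27), (6, 4), (6, 27), (7, 4), (7, 27)]
Holes: [(0, 4), (0, 27), (1, 4), (1, 27), (2, 4), (2, 27), (3, 4), (3, 27), (4, 4), (4, 27), (5, 4), (5, 27), (6, 4), (6, 27), (7, 4), (7, 27)]

Answer: no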